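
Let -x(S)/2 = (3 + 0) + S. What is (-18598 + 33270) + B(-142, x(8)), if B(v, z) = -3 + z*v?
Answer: 17793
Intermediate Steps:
x(S) = -6 - 2*S (x(S) = -2*((3 + 0) + S) = -2*(3 + S) = -6 - 2*S)
B(v, z) = -3 + v*z
(-18598 + 33270) + B(-142, x(8)) = (-18598 + 33270) + (-3 - 142*(-6 - 2*8)) = 14672 + (-3 - 142*(-6 - 16)) = 14672 + (-3 - 142*(-22)) = 14672 + (-3 + 3124) = 14672 + 3121 = 17793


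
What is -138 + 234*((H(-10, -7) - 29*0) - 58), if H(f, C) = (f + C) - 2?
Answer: -18156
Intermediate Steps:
H(f, C) = -2 + C + f (H(f, C) = (C + f) - 2 = -2 + C + f)
-138 + 234*((H(-10, -7) - 29*0) - 58) = -138 + 234*(((-2 - 7 - 10) - 29*0) - 58) = -138 + 234*((-19 + 0) - 58) = -138 + 234*(-19 - 58) = -138 + 234*(-77) = -138 - 18018 = -18156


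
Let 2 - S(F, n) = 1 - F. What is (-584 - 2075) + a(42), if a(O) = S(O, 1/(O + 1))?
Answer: -2616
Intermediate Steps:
S(F, n) = 1 + F (S(F, n) = 2 - (1 - F) = 2 + (-1 + F) = 1 + F)
a(O) = 1 + O
(-584 - 2075) + a(42) = (-584 - 2075) + (1 + 42) = -2659 + 43 = -2616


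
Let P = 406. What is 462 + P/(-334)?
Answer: 76951/167 ≈ 460.78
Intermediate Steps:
462 + P/(-334) = 462 + 406/(-334) = 462 + 406*(-1/334) = 462 - 203/167 = 76951/167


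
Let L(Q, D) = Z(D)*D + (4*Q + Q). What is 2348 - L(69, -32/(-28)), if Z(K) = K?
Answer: 98083/49 ≈ 2001.7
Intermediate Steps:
L(Q, D) = D**2 + 5*Q (L(Q, D) = D*D + (4*Q + Q) = D**2 + 5*Q)
2348 - L(69, -32/(-28)) = 2348 - ((-32/(-28))**2 + 5*69) = 2348 - ((-32*(-1/28))**2 + 345) = 2348 - ((8/7)**2 + 345) = 2348 - (64/49 + 345) = 2348 - 1*16969/49 = 2348 - 16969/49 = 98083/49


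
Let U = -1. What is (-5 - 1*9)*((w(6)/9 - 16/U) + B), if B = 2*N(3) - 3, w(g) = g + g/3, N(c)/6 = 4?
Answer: -7798/9 ≈ -866.44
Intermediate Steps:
N(c) = 24 (N(c) = 6*4 = 24)
w(g) = 4*g/3 (w(g) = g + g*(⅓) = g + g/3 = 4*g/3)
B = 45 (B = 2*24 - 3 = 48 - 3 = 45)
(-5 - 1*9)*((w(6)/9 - 16/U) + B) = (-5 - 1*9)*((((4/3)*6)/9 - 16/(-1)) + 45) = (-5 - 9)*((8*(⅑) - 16*(-1)) + 45) = -14*((8/9 + 16) + 45) = -14*(152/9 + 45) = -14*557/9 = -7798/9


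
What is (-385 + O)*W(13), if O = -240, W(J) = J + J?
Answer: -16250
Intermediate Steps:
W(J) = 2*J
(-385 + O)*W(13) = (-385 - 240)*(2*13) = -625*26 = -16250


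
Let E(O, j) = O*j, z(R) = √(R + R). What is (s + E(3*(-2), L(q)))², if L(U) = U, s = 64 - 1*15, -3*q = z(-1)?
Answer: 2393 + 196*I*√2 ≈ 2393.0 + 277.19*I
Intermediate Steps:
z(R) = √2*√R (z(R) = √(2*R) = √2*√R)
q = -I*√2/3 (q = -√2*√(-1)/3 = -√2*I/3 = -I*√2/3 ≈ -0.4714*I)
s = 49 (s = 64 - 15 = 49)
(s + E(3*(-2), L(q)))² = (49 + (3*(-2))*(-I*√2/3))² = (49 - (-2)*I*√2)² = (49 + 2*I*√2)²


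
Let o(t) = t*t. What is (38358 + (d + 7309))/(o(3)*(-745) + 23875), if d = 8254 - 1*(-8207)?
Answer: 31064/8585 ≈ 3.6184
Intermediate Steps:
o(t) = t²
d = 16461 (d = 8254 + 8207 = 16461)
(38358 + (d + 7309))/(o(3)*(-745) + 23875) = (38358 + (16461 + 7309))/(3²*(-745) + 23875) = (38358 + 23770)/(9*(-745) + 23875) = 62128/(-6705 + 23875) = 62128/17170 = 62128*(1/17170) = 31064/8585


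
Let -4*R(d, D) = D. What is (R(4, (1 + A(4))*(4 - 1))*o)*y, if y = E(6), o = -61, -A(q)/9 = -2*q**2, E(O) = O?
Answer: 158661/2 ≈ 79331.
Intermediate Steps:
A(q) = 18*q**2 (A(q) = -(-18)*q**2 = 18*q**2)
y = 6
R(d, D) = -D/4
(R(4, (1 + A(4))*(4 - 1))*o)*y = (-(1 + 18*4**2)*(4 - 1)/4*(-61))*6 = (-(1 + 18*16)*3/4*(-61))*6 = (-(1 + 288)*3/4*(-61))*6 = (-289*3/4*(-61))*6 = (-1/4*867*(-61))*6 = -867/4*(-61)*6 = (52887/4)*6 = 158661/2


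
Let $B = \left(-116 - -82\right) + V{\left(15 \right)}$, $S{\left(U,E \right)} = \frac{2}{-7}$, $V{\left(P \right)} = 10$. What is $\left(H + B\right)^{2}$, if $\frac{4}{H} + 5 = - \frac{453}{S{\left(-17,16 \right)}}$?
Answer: $\frac{5754132736}{9991921} \approx 575.88$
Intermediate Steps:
$S{\left(U,E \right)} = - \frac{2}{7}$ ($S{\left(U,E \right)} = 2 \left(- \frac{1}{7}\right) = - \frac{2}{7}$)
$B = -24$ ($B = \left(-116 - -82\right) + 10 = \left(-116 + 82\right) + 10 = -34 + 10 = -24$)
$H = \frac{8}{3161}$ ($H = \frac{4}{-5 - \frac{453}{- \frac{2}{7}}} = \frac{4}{-5 - - \frac{3171}{2}} = \frac{4}{-5 + \frac{3171}{2}} = \frac{4}{\frac{3161}{2}} = 4 \cdot \frac{2}{3161} = \frac{8}{3161} \approx 0.0025308$)
$\left(H + B\right)^{2} = \left(\frac{8}{3161} - 24\right)^{2} = \left(- \frac{75856}{3161}\right)^{2} = \frac{5754132736}{9991921}$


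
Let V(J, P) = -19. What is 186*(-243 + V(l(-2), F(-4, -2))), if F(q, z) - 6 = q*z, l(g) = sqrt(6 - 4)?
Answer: -48732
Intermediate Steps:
l(g) = sqrt(2)
F(q, z) = 6 + q*z
186*(-243 + V(l(-2), F(-4, -2))) = 186*(-243 - 19) = 186*(-262) = -48732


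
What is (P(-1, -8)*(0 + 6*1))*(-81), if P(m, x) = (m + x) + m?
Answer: 4860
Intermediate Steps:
P(m, x) = x + 2*m
(P(-1, -8)*(0 + 6*1))*(-81) = ((-8 + 2*(-1))*(0 + 6*1))*(-81) = ((-8 - 2)*(0 + 6))*(-81) = -10*6*(-81) = -60*(-81) = 4860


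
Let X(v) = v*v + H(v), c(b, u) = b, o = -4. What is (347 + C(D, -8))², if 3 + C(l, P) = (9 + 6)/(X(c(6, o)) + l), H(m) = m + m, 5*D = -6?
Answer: 721298449/6084 ≈ 1.1856e+5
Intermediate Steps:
D = -6/5 (D = (⅕)*(-6) = -6/5 ≈ -1.2000)
H(m) = 2*m
X(v) = v² + 2*v (X(v) = v*v + 2*v = v² + 2*v)
C(l, P) = -3 + 15/(48 + l) (C(l, P) = -3 + (9 + 6)/(6*(2 + 6) + l) = -3 + 15/(6*8 + l) = -3 + 15/(48 + l))
(347 + C(D, -8))² = (347 + 3*(-43 - 1*(-6/5))/(48 - 6/5))² = (347 + 3*(-43 + 6/5)/(234/5))² = (347 + 3*(5/234)*(-209/5))² = (347 - 209/78)² = (26857/78)² = 721298449/6084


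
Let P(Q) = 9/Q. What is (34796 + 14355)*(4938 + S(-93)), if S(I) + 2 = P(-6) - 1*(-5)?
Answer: 485562729/2 ≈ 2.4278e+8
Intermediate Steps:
S(I) = 3/2 (S(I) = -2 + (9/(-6) - 1*(-5)) = -2 + (9*(-⅙) + 5) = -2 + (-3/2 + 5) = -2 + 7/2 = 3/2)
(34796 + 14355)*(4938 + S(-93)) = (34796 + 14355)*(4938 + 3/2) = 49151*(9879/2) = 485562729/2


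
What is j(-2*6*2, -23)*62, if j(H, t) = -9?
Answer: -558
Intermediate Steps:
j(-2*6*2, -23)*62 = -9*62 = -558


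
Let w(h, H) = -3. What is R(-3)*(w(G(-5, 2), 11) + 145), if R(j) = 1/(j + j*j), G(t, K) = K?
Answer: 71/3 ≈ 23.667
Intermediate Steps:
R(j) = 1/(j + j²)
R(-3)*(w(G(-5, 2), 11) + 145) = (1/((-3)*(1 - 3)))*(-3 + 145) = -⅓/(-2)*142 = -⅓*(-½)*142 = (⅙)*142 = 71/3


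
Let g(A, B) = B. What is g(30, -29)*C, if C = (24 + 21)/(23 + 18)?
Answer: -1305/41 ≈ -31.829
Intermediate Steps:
C = 45/41 ≈ 1.0976
g(30, -29)*C = -29*45/41 = -1305/41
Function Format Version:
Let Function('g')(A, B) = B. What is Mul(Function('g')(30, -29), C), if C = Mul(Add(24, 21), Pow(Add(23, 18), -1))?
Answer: Rational(-1305, 41) ≈ -31.829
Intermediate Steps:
C = Rational(45, 41) (C = Mul(45, Pow(41, -1)) = Mul(45, Rational(1, 41)) = Rational(45, 41) ≈ 1.0976)
Mul(Function('g')(30, -29), C) = Mul(-29, Rational(45, 41)) = Rational(-1305, 41)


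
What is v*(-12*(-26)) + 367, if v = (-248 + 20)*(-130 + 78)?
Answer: 3699439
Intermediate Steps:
v = 11856 (v = -228*(-52) = 11856)
v*(-12*(-26)) + 367 = 11856*(-12*(-26)) + 367 = 11856*312 + 367 = 3699072 + 367 = 3699439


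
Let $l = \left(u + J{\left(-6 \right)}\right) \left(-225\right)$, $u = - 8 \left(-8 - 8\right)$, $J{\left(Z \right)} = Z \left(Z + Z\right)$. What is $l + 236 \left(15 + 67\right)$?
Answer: $-25648$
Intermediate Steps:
$J{\left(Z \right)} = 2 Z^{2}$ ($J{\left(Z \right)} = Z 2 Z = 2 Z^{2}$)
$u = 128$ ($u = \left(-8\right) \left(-16\right) = 128$)
$l = -45000$ ($l = \left(128 + 2 \left(-6\right)^{2}\right) \left(-225\right) = \left(128 + 2 \cdot 36\right) \left(-225\right) = \left(128 + 72\right) \left(-225\right) = 200 \left(-225\right) = -45000$)
$l + 236 \left(15 + 67\right) = -45000 + 236 \left(15 + 67\right) = -45000 + 236 \cdot 82 = -45000 + 19352 = -25648$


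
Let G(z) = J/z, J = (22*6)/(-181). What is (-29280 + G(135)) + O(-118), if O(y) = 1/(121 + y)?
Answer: -238482929/8145 ≈ -29280.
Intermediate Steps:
J = -132/181 (J = 132*(-1/181) = -132/181 ≈ -0.72928)
G(z) = -132/(181*z)
(-29280 + G(135)) + O(-118) = (-29280 - 132/181/135) + 1/(121 - 118) = (-29280 - 132/181*1/135) + 1/3 = (-29280 - 44/8145) + ⅓ = -238485644/8145 + ⅓ = -238482929/8145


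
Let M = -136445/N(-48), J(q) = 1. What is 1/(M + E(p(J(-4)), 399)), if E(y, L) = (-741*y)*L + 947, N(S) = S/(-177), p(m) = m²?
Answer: -16/12765647 ≈ -1.2534e-6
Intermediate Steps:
N(S) = -S/177 (N(S) = S*(-1/177) = -S/177)
E(y, L) = 947 - 741*L*y (E(y, L) = -741*L*y + 947 = 947 - 741*L*y)
M = -8050255/16 (M = -136445/((-1/177*(-48))) = -136445/16/59 = -136445*59/16 = -8050255/16 ≈ -5.0314e+5)
1/(M + E(p(J(-4)), 399)) = 1/(-8050255/16 + (947 - 741*399*1²)) = 1/(-8050255/16 + (947 - 741*399*1)) = 1/(-8050255/16 + (947 - 295659)) = 1/(-8050255/16 - 294712) = 1/(-12765647/16) = -16/12765647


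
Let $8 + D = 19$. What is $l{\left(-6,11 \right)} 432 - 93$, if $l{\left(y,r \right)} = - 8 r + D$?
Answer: $-33357$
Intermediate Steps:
$D = 11$ ($D = -8 + 19 = 11$)
$l{\left(y,r \right)} = 11 - 8 r$ ($l{\left(y,r \right)} = - 8 r + 11 = 11 - 8 r$)
$l{\left(-6,11 \right)} 432 - 93 = \left(11 - 88\right) 432 - 93 = \left(-77\right) 432 - 93 = -33264 - 93 = -33357$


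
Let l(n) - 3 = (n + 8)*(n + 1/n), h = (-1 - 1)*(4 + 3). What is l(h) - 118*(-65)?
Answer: 54302/7 ≈ 7757.4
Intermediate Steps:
h = -14 (h = -2*7 = -14)
l(n) = 3 + (8 + n)*(n + 1/n) (l(n) = 3 + (n + 8)*(n + 1/n) = 3 + (8 + n)*(n + 1/n))
l(h) - 118*(-65) = (4 + (-14)² + 8*(-14) + 8/(-14)) - 118*(-65) = (4 + 196 - 112 + 8*(-1/14)) + 7670 = (4 + 196 - 112 - 4/7) + 7670 = 612/7 + 7670 = 54302/7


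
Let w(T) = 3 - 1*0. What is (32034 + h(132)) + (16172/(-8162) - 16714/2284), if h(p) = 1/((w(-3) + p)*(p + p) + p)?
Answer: 242682422044655/7577976252 ≈ 32025.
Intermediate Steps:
w(T) = 3 (w(T) = 3 + 0 = 3)
h(p) = 1/(p + 2*p*(3 + p)) (h(p) = 1/((3 + p)*(p + p) + p) = 1/((3 + p)*(2*p) + p) = 1/(2*p*(3 + p) + p) = 1/(p + 2*p*(3 + p)))
(32034 + h(132)) + (16172/(-8162) - 16714/2284) = (32034 + 1/(132*(7 + 2*132))) + (16172/(-8162) - 16714/2284) = (32034 + 1/(132*(7 + 264))) + (16172*(-1/8162) - 16714*1/2284) = (32034 + (1/132)/271) + (-8086/4081 - 8357/1142) = (32034 + (1/132)*(1/271)) - 43339129/4660502 = (32034 + 1/35772) - 43339129/4660502 = 1145920249/35772 - 43339129/4660502 = 242682422044655/7577976252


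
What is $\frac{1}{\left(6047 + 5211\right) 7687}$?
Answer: $\frac{1}{86540246} \approx 1.1555 \cdot 10^{-8}$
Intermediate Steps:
$\frac{1}{\left(6047 + 5211\right) 7687} = \frac{1}{11258} \cdot \frac{1}{7687} = \frac{1}{86540246}$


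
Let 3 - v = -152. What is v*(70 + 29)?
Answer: 15345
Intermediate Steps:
v = 155 (v = 3 - 1*(-152) = 3 + 152 = 155)
v*(70 + 29) = 155*(70 + 29) = 155*99 = 15345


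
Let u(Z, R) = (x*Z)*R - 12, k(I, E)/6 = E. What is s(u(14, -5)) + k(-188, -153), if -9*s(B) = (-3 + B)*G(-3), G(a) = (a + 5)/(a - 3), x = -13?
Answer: -23891/27 ≈ -884.85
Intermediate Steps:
G(a) = (5 + a)/(-3 + a)
k(I, E) = 6*E
u(Z, R) = -12 - 13*R*Z (u(Z, R) = (-13*Z)*R - 12 = -13*R*Z - 12 = -12 - 13*R*Z)
s(B) = -⅑ + B/27 (s(B) = -(-3 + B)*(5 - 3)/(-3 - 3)/9 = -(-3 + B)*2/(-6)/9 = -(-3 + B)*(-⅙*2)/9 = -(-3 + B)*(-1)/(9*3) = -(1 - B/3)/9 = -⅑ + B/27)
s(u(14, -5)) + k(-188, -153) = (-⅑ + (-12 - 13*(-5)*14)/27) + 6*(-153) = (-⅑ + (-12 + 910)/27) - 918 = (-⅑ + (1/27)*898) - 918 = (-⅑ + 898/27) - 918 = 895/27 - 918 = -23891/27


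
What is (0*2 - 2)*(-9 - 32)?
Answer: 82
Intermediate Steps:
(0*2 - 2)*(-9 - 32) = (0 - 2)*(-41) = -2*(-41) = 82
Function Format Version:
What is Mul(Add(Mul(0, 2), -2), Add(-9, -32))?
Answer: 82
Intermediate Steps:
Mul(Add(Mul(0, 2), -2), Add(-9, -32)) = Mul(Add(0, -2), -41) = Mul(-2, -41) = 82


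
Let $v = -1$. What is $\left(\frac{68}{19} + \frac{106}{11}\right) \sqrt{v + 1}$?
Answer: $0$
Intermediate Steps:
$\left(\frac{68}{19} + \frac{106}{11}\right) \sqrt{v + 1} = \left(\frac{68}{19} + \frac{106}{11}\right) \sqrt{-1 + 1} = \left(68 \cdot \frac{1}{19} + 106 \cdot \frac{1}{11}\right) \sqrt{0} = \left(\frac{68}{19} + \frac{106}{11}\right) 0 = \frac{2762}{209} \cdot 0 = 0$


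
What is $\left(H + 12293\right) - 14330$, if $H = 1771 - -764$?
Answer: $498$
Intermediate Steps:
$H = 2535$ ($H = 1771 + 764 = 2535$)
$\left(H + 12293\right) - 14330 = \left(2535 + 12293\right) - 14330 = 14828 - 14330 = 498$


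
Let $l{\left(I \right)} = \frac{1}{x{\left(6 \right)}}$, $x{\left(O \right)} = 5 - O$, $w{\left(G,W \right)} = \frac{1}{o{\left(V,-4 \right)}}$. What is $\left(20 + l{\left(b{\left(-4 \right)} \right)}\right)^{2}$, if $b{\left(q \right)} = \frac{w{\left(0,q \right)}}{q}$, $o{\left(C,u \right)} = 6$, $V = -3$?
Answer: $361$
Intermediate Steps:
$w{\left(G,W \right)} = \frac{1}{6}$
$b{\left(q \right)} = \frac{1}{6 q}$
$l{\left(I \right)} = -1$ ($l{\left(I \right)} = \frac{1}{5 - 6} = \frac{1}{-1} = -1$)
$\left(20 + l{\left(b{\left(-4 \right)} \right)}\right)^{2} = \left(20 - 1\right)^{2} = 19^{2} = 361$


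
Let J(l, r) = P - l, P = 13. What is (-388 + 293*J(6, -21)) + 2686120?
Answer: 2687783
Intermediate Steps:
J(l, r) = 13 - l
(-388 + 293*J(6, -21)) + 2686120 = (-388 + 293*(13 - 1*6)) + 2686120 = (-388 + 293*(13 - 6)) + 2686120 = (-388 + 293*7) + 2686120 = (-388 + 2051) + 2686120 = 1663 + 2686120 = 2687783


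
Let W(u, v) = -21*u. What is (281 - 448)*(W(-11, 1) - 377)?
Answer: 24382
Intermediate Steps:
(281 - 448)*(W(-11, 1) - 377) = (281 - 448)*(-21*(-11) - 377) = -167*(231 - 377) = -167*(-146) = 24382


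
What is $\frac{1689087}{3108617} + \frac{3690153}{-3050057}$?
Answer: $- \frac{6319460720442}{9481459041169} \approx -0.66651$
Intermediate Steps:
$\frac{1689087}{3108617} + \frac{3690153}{-3050057} = 1689087 \cdot \frac{1}{3108617} + 3690153 \left(- \frac{1}{3050057}\right) = \frac{1689087}{3108617} - \frac{3690153}{3050057} = - \frac{6319460720442}{9481459041169}$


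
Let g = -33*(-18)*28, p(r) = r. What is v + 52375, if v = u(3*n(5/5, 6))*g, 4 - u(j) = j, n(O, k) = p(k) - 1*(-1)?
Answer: -230369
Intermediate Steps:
n(O, k) = 1 + k (n(O, k) = k - 1*(-1) = k + 1 = 1 + k)
u(j) = 4 - j
g = 16632 (g = 594*28 = 16632)
v = -282744 (v = (4 - 3*(1 + 6))*16632 = (4 - 3*7)*16632 = (4 - 1*21)*16632 = (4 - 21)*16632 = -17*16632 = -282744)
v + 52375 = -282744 + 52375 = -230369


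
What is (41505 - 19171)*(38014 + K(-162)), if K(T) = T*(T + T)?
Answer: 2021271668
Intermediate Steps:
K(T) = 2*T**2 (K(T) = T*(2*T) = 2*T**2)
(41505 - 19171)*(38014 + K(-162)) = (41505 - 19171)*(38014 + 2*(-162)**2) = 22334*(38014 + 2*26244) = 22334*(38014 + 52488) = 22334*90502 = 2021271668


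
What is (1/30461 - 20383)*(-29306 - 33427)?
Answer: 38950076693946/30461 ≈ 1.2787e+9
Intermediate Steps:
(1/30461 - 20383)*(-29306 - 33427) = (1/30461 - 20383)*(-62733) = -620886562/30461*(-62733) = 38950076693946/30461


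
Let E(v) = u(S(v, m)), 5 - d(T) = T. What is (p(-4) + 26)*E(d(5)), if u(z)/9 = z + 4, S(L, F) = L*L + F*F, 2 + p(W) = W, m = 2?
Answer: 1440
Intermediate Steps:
d(T) = 5 - T
p(W) = -2 + W
S(L, F) = F² + L² (S(L, F) = L² + F² = F² + L²)
u(z) = 36 + 9*z (u(z) = 9*(z + 4) = 9*(4 + z) = 36 + 9*z)
E(v) = 72 + 9*v² (E(v) = 36 + 9*(2² + v²) = 36 + 9*(4 + v²) = 36 + (36 + 9*v²) = 72 + 9*v²)
(p(-4) + 26)*E(d(5)) = ((-2 - 4) + 26)*(72 + 9*(5 - 1*5)²) = (-6 + 26)*(72 + 9*(5 - 5)²) = 20*(72 + 9*0²) = 20*(72 + 9*0) = 20*(72 + 0) = 20*72 = 1440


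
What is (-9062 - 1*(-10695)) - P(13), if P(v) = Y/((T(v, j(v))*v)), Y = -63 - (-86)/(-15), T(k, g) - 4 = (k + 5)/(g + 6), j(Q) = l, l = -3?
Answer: 3185381/1950 ≈ 1633.5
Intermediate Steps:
j(Q) = -3
T(k, g) = 4 + (5 + k)/(6 + g) (T(k, g) = 4 + (k + 5)/(g + 6) = 4 + (5 + k)/(6 + g))
Y = -1031/15 (Y = -63 - (-86)*(-1)/15 = -63 - 1*86/15 = -63 - 86/15 = -1031/15 ≈ -68.733)
P(v) = -1031/(15*v*(17/3 + v/3)) (P(v) = -1031*(6 - 3)/(v*(29 + v + 4*(-3)))/15 = -1031*3/(v*(29 + v - 12))/15 = -1031*3/(v*(17 + v))/15 = -1031*1/(v*(17/3 + v/3))/15 = -1031/(15*v*(17/3 + v/3)))
(-9062 - 1*(-10695)) - P(13) = (-9062 - 1*(-10695)) - (-1031)/(5*13*(17 + 13)) = (-9062 + 10695) - (-1031)/(5*13*30) = 1633 - (-1031)/(5*13*30) = 1633 - 1*(-1031/1950) = 1633 + 1031/1950 = 3185381/1950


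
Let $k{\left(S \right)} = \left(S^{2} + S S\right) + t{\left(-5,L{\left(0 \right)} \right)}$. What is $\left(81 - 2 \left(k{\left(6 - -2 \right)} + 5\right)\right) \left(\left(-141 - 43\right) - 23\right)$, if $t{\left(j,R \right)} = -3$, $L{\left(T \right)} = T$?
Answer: $37053$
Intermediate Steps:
$k{\left(S \right)} = -3 + 2 S^{2}$ ($k{\left(S \right)} = \left(S^{2} + S S\right) - 3 = \left(S^{2} + S^{2}\right) - 3 = 2 S^{2} - 3 = -3 + 2 S^{2}$)
$\left(81 - 2 \left(k{\left(6 - -2 \right)} + 5\right)\right) \left(\left(-141 - 43\right) - 23\right) = \left(81 - 2 \left(\left(-3 + 2 \left(6 - -2\right)^{2}\right) + 5\right)\right) \left(\left(-141 - 43\right) - 23\right) = \left(81 - 2 \left(\left(-3 + 2 \left(6 + 2\right)^{2}\right) + 5\right)\right) \left(-184 - 23\right) = \left(81 - 2 \left(\left(-3 + 2 \cdot 8^{2}\right) + 5\right)\right) \left(-207\right) = \left(81 - 2 \left(\left(-3 + 2 \cdot 64\right) + 5\right)\right) \left(-207\right) = \left(81 - 2 \left(\left(-3 + 128\right) + 5\right)\right) \left(-207\right) = \left(81 - 2 \left(125 + 5\right)\right) \left(-207\right) = \left(81 - 260\right) \left(-207\right) = \left(-179\right) \left(-207\right) = 37053$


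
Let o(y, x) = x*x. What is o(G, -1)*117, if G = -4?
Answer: 117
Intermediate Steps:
o(y, x) = x²
o(G, -1)*117 = (-1)²*117 = 1*117 = 117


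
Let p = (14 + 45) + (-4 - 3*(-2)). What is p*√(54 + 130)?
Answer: 122*√46 ≈ 827.44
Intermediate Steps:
p = 61 (p = 59 + (-4 + 6) = 59 + 2 = 61)
p*√(54 + 130) = 61*√(54 + 130) = 61*√184 = 61*(2*√46) = 122*√46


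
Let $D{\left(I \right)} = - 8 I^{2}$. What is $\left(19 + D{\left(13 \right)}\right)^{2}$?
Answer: $1776889$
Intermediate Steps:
$\left(19 + D{\left(13 \right)}\right)^{2} = \left(19 - 8 \cdot 13^{2}\right)^{2} = \left(19 - 1352\right)^{2} = \left(-1333\right)^{2} = 1776889$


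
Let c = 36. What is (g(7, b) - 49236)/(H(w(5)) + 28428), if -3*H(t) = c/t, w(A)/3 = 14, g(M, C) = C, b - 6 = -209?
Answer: -346073/198994 ≈ -1.7391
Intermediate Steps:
b = -203 (b = 6 - 209 = -203)
w(A) = 42 (w(A) = 3*14 = 42)
H(t) = -12/t
(g(7, b) - 49236)/(H(w(5)) + 28428) = (-203 - 49236)/(-12/42 + 28428) = -49439/(-12*1/42 + 28428) = -49439/(-2/7 + 28428) = -49439/198994/7 = -49439*7/198994 = -346073/198994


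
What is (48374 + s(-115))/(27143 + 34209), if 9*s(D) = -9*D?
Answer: 48489/61352 ≈ 0.79034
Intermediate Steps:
s(D) = -D (s(D) = (-9*D)/9 = -D)
(48374 + s(-115))/(27143 + 34209) = (48374 - 1*(-115))/(27143 + 34209) = (48374 + 115)/61352 = 48489*(1/61352) = 48489/61352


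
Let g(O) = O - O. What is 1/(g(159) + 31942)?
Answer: 1/31942 ≈ 3.1307e-5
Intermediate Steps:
g(O) = 0
1/(g(159) + 31942) = 1/(0 + 31942) = 1/31942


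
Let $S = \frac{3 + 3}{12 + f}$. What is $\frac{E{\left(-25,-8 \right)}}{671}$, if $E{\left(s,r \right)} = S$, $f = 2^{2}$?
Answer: $\frac{3}{5368} \approx 0.00055887$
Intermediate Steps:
$f = 4$
$S = \frac{3}{8}$ ($S = \frac{3 + 3}{12 + 4} = \frac{6}{16} = 6 \cdot \frac{1}{16} = \frac{3}{8} \approx 0.375$)
$E{\left(s,r \right)} = \frac{3}{8}$
$\frac{E{\left(-25,-8 \right)}}{671} = \frac{3}{8 \cdot 671} = \frac{3}{8} \cdot \frac{1}{671} = \frac{3}{5368}$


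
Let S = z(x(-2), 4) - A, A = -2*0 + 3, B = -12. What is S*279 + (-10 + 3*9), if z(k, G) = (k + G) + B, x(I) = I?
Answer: -3610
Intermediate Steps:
z(k, G) = -12 + G + k (z(k, G) = (k + G) - 12 = (G + k) - 12 = -12 + G + k)
A = 3 (A = 0 + 3 = 3)
S = -13 (S = (-12 + 4 - 2) - 1*3 = -10 - 3 = -13)
S*279 + (-10 + 3*9) = -13*279 + (-10 + 3*9) = -3627 + (-10 + 27) = -3627 + 17 = -3610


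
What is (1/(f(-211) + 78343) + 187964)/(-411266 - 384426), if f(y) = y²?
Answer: -23094008897/97761901888 ≈ -0.23623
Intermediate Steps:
(1/(f(-211) + 78343) + 187964)/(-411266 - 384426) = (1/((-211)² + 78343) + 187964)/(-411266 - 384426) = (1/(44521 + 78343) + 187964)/(-795692) = (1/122864 + 187964)*(-1/795692) = (23094008897/122864)*(-1/795692) = -23094008897/97761901888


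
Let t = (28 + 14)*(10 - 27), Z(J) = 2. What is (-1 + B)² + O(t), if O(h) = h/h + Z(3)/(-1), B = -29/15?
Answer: 1711/225 ≈ 7.6044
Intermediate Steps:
B = -29/15 (B = -29*1/15 = -29/15 ≈ -1.9333)
t = -714 (t = 42*(-17) = -714)
O(h) = -1 (O(h) = h/h + 2/(-1) = 1 + 2*(-1) = 1 - 2 = -1)
(-1 + B)² + O(t) = (-1 - 29/15)² - 1 = (-44/15)² - 1 = 1936/225 - 1 = 1711/225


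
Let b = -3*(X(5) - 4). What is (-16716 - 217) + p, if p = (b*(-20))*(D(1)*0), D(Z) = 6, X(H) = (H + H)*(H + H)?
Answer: -16933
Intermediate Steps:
X(H) = 4*H² (X(H) = (2*H)*(2*H) = 4*H²)
b = -288 (b = -3*(4*5² - 4) = -3*(4*25 - 4) = -3*(100 - 4) = -3*96 = -288)
p = 0 (p = (-288*(-20))*(6*0) = 5760*0 = 0)
(-16716 - 217) + p = (-16716 - 217) + 0 = -16933 + 0 = -16933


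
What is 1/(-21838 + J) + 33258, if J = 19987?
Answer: 61560557/1851 ≈ 33258.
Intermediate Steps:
1/(-21838 + J) + 33258 = 1/(-21838 + 19987) + 33258 = 1/(-1851) + 33258 = -1/1851 + 33258 = 61560557/1851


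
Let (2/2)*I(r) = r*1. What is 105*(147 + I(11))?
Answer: 16590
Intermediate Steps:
I(r) = r (I(r) = r*1 = r)
105*(147 + I(11)) = 105*(147 + 11) = 105*158 = 16590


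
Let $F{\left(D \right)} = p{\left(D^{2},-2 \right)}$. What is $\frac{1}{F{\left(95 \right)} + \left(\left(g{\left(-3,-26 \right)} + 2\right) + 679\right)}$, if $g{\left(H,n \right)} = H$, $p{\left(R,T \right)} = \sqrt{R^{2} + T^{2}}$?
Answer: $- \frac{678}{80990945} + \frac{\sqrt{81450629}}{80990945} \approx 0.00010306$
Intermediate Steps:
$F{\left(D \right)} = \sqrt{4 + D^{4}}$ ($F{\left(D \right)} = \sqrt{\left(D^{2}\right)^{2} + \left(-2\right)^{2}} = \sqrt{D^{4} + 4} = \sqrt{4 + D^{4}}$)
$\frac{1}{F{\left(95 \right)} + \left(\left(g{\left(-3,-26 \right)} + 2\right) + 679\right)} = \frac{1}{\sqrt{4 + 95^{4}} + \left(\left(-3 + 2\right) + 679\right)} = \frac{1}{\sqrt{4 + 81450625} + \left(-1 + 679\right)} = \frac{1}{\sqrt{81450629} + 678} = \frac{1}{678 + \sqrt{81450629}}$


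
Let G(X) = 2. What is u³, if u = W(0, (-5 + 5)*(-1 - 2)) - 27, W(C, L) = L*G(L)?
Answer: -19683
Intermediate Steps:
W(C, L) = 2*L (W(C, L) = L*2 = 2*L)
u = -27 (u = 2*((-5 + 5)*(-1 - 2)) - 27 = 2*(0*(-3)) - 27 = 2*0 - 27 = 0 - 27 = -27)
u³ = (-27)³ = -19683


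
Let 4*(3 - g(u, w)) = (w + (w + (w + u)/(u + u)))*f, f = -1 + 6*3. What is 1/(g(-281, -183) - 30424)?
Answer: -562/16224383 ≈ -3.4639e-5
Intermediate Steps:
f = 17 (f = -1 + 18 = 17)
g(u, w) = 3 - 17*w/2 - 17*(u + w)/(8*u) (g(u, w) = 3 - (w + (w + (w + u)/(u + u)))*17/4 = 3 - (w + (w + (u + w)/((2*u))))*17/4 = 3 - (w + (w + (u + w)*(1/(2*u))))*17/4 = 3 - (w + (w + (u + w)/(2*u)))*17/4 = 3 - (2*w + (u + w)/(2*u))*17/4 = 3 - (34*w + 17*(u + w)/(2*u))/4 = 3 + (-17*w/2 - 17*(u + w)/(8*u)) = 3 - 17*w/2 - 17*(u + w)/(8*u))
1/(g(-281, -183) - 30424) = 1/((⅛)*(-17*(-183) - 1*(-281)*(-7 + 68*(-183)))/(-281) - 30424) = 1/((⅛)*(-1/281)*(3111 - 1*(-281)*(-7 - 12444)) - 30424) = 1/((⅛)*(-1/281)*(3111 - 1*(-281)*(-12451)) - 30424) = 1/((⅛)*(-1/281)*(3111 - 3498731) - 30424) = 1/((⅛)*(-1/281)*(-3495620) - 30424) = 1/(873905/562 - 30424) = 1/(-16224383/562) = -562/16224383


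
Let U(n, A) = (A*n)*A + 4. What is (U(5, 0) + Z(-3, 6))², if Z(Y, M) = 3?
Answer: 49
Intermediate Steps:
U(n, A) = 4 + n*A² (U(n, A) = n*A² + 4 = 4 + n*A²)
(U(5, 0) + Z(-3, 6))² = ((4 + 5*0²) + 3)² = ((4 + 5*0) + 3)² = ((4 + 0) + 3)² = (4 + 3)² = 7² = 49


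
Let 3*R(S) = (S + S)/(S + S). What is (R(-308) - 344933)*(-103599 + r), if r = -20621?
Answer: 128542607560/3 ≈ 4.2848e+10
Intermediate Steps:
R(S) = ⅓ (R(S) = ((S + S)/(S + S))/3 = ((2*S)/((2*S)))/3 = ((2*S)*(1/(2*S)))/3 = (⅓)*1 = ⅓)
(R(-308) - 344933)*(-103599 + r) = (⅓ - 344933)*(-103599 - 20621) = -1034798/3*(-124220) = 128542607560/3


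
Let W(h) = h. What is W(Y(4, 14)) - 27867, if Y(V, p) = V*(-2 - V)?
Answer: -27891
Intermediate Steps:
W(Y(4, 14)) - 27867 = -1*4*(2 + 4) - 27867 = -1*4*6 - 27867 = -24 - 27867 = -27891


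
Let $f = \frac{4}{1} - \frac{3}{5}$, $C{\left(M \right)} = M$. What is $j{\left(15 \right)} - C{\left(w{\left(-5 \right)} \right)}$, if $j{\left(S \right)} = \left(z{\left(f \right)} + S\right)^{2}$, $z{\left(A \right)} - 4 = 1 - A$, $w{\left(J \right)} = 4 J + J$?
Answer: $\frac{7514}{25} \approx 300.56$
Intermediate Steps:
$w{\left(J \right)} = 5 J$
$f = \frac{17}{5}$ ($f = 4 \cdot 1 - \frac{3}{5} = 4 - \frac{3}{5} = \frac{17}{5} \approx 3.4$)
$z{\left(A \right)} = 5 - A$ ($z{\left(A \right)} = 4 - \left(-1 + A\right) = 5 - A$)
$j{\left(S \right)} = \left(\frac{8}{5} + S\right)^{2}$ ($j{\left(S \right)} = \left(\left(5 - \frac{17}{5}\right) + S\right)^{2} = \left(\frac{8}{5} + S\right)^{2}$)
$j{\left(15 \right)} - C{\left(w{\left(-5 \right)} \right)} = \frac{\left(8 + 5 \cdot 15\right)^{2}}{25} - 5 \left(-5\right) = \frac{\left(8 + 75\right)^{2}}{25} - -25 = \frac{83^{2}}{25} + 25 = \frac{1}{25} \cdot 6889 + 25 = \frac{6889}{25} + 25 = \frac{7514}{25}$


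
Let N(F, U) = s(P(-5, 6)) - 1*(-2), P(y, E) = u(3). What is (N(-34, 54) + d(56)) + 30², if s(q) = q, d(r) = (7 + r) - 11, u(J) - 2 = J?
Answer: 959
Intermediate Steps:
u(J) = 2 + J
d(r) = -4 + r
P(y, E) = 5 (P(y, E) = 2 + 3 = 5)
N(F, U) = 7 (N(F, U) = 5 - 1*(-2) = 5 + 2 = 7)
(N(-34, 54) + d(56)) + 30² = (7 + (-4 + 56)) + 30² = (7 + 52) + 900 = 59 + 900 = 959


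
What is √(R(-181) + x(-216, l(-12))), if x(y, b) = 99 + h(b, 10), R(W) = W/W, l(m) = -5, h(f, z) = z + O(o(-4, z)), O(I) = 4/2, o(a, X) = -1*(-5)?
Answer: 4*√7 ≈ 10.583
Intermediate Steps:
o(a, X) = 5
O(I) = 2 (O(I) = 4*(½) = 2)
h(f, z) = 2 + z (h(f, z) = z + 2 = 2 + z)
R(W) = 1
x(y, b) = 111 (x(y, b) = 99 + (2 + 10) = 99 + 12 = 111)
√(R(-181) + x(-216, l(-12))) = √(1 + 111) = √112 = 4*√7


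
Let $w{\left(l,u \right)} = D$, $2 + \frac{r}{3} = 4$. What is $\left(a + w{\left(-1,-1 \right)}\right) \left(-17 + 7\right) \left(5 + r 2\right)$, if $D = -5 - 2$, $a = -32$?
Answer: $6630$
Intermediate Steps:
$r = 6$ ($r = -6 + 3 \cdot 4 = -6 + 12 = 6$)
$D = -7$
$w{\left(l,u \right)} = -7$
$\left(a + w{\left(-1,-1 \right)}\right) \left(-17 + 7\right) \left(5 + r 2\right) = \left(-32 - 7\right) \left(-17 + 7\right) \left(5 + 6 \cdot 2\right) = - 39 \left(- 10 \left(5 + 12\right)\right) = - 39 \left(\left(-10\right) 17\right) = \left(-39\right) \left(-170\right) = 6630$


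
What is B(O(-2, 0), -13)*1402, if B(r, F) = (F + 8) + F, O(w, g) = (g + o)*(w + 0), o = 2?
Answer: -25236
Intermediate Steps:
O(w, g) = w*(2 + g) (O(w, g) = (g + 2)*(w + 0) = (2 + g)*w = w*(2 + g))
B(r, F) = 8 + 2*F (B(r, F) = (8 + F) + F = 8 + 2*F)
B(O(-2, 0), -13)*1402 = (8 + 2*(-13))*1402 = (8 - 26)*1402 = -18*1402 = -25236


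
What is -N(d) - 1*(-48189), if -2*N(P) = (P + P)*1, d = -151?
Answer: 48038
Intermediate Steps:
N(P) = -P (N(P) = -(P + P)/2 = -2*P/2 = -P)
-N(d) - 1*(-48189) = -(-1)*(-151) - 1*(-48189) = -1*151 + 48189 = -151 + 48189 = 48038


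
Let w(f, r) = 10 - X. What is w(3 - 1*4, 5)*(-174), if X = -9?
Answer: -3306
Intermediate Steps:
w(f, r) = 19 (w(f, r) = 10 - 1*(-9) = 10 + 9 = 19)
w(3 - 1*4, 5)*(-174) = 19*(-174) = -3306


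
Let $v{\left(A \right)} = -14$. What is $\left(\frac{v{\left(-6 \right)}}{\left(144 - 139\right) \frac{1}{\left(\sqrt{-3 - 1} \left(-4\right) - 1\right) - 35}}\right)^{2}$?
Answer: $\frac{241472}{25} + \frac{112896 i}{25} \approx 9658.9 + 4515.8 i$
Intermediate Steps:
$\left(\frac{v{\left(-6 \right)}}{\left(144 - 139\right) \frac{1}{\left(\sqrt{-3 - 1} \left(-4\right) - 1\right) - 35}}\right)^{2} = \left(- \frac{14}{\left(144 - 139\right) \frac{1}{\left(\sqrt{-3 - 1} \left(-4\right) - 1\right) - 35}}\right)^{2} = \left(- \frac{14}{5 \frac{1}{\left(\sqrt{-4} \left(-4\right) - 1\right) - 35}}\right)^{2} = \left(- \frac{14}{5 \frac{1}{\left(2 i \left(-4\right) - 1\right) - 35}}\right)^{2} = \left(- \frac{14}{5 \frac{1}{\left(- 8 i - 1\right) - 35}}\right)^{2} = \left(- \frac{14}{5 \frac{1}{\left(-1 - 8 i\right) - 35}}\right)^{2} = \left(- \frac{14}{5 \frac{1}{-36 - 8 i}}\right)^{2} = \left(- \frac{14}{5 \frac{-36 + 8 i}{1360}}\right)^{2} = \left(- \frac{14}{\frac{1}{272} \left(-36 + 8 i\right)}\right)^{2} = \left(- 14 \left(- \frac{36}{5} - \frac{8 i}{5}\right)\right)^{2} = \left(\frac{504}{5} + \frac{112 i}{5}\right)^{2}$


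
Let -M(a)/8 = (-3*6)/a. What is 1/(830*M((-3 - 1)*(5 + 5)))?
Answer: -1/2988 ≈ -0.00033467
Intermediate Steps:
M(a) = 144/a (M(a) = -8*(-3*6)/a = -(-144)/a = 144/a)
1/(830*M((-3 - 1)*(5 + 5))) = 1/(830*((144/(((-3 - 1)*(5 + 5)))))) = 1/(830*((144/((-4*10))))) = 1/(830*((144/(-40)))) = 1/(830*((144*(-1/40)))) = 1/(830*(-18/5)) = (1/830)*(-5/18) = -1/2988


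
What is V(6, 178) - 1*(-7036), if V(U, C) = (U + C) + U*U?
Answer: 7256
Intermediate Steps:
V(U, C) = C + U + U² (V(U, C) = (C + U) + U² = C + U + U²)
V(6, 178) - 1*(-7036) = (178 + 6 + 6²) - 1*(-7036) = (178 + 6 + 36) + 7036 = 220 + 7036 = 7256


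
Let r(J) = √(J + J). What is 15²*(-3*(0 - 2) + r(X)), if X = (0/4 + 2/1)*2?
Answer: 1350 + 450*√2 ≈ 1986.4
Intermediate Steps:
X = 4 (X = (0*(¼) + 2*1)*2 = (0 + 2)*2 = 2*2 = 4)
r(J) = √2*√J (r(J) = √(2*J) = √2*√J)
15²*(-3*(0 - 2) + r(X)) = 15²*(-3*(0 - 2) + √2*√4) = 225*(-3*(-2) + √2*2) = 225*(6 + 2*√2) = 1350 + 450*√2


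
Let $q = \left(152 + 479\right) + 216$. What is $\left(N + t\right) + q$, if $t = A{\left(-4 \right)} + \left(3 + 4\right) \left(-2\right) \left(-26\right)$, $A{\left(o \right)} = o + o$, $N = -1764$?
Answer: $-561$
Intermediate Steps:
$A{\left(o \right)} = 2 o$
$t = 356$ ($t = 2 \left(-4\right) + \left(3 + 4\right) \left(-2\right) \left(-26\right) = -8 + 7 \left(-2\right) \left(-26\right) = -8 - -364 = -8 + 364 = 356$)
$q = 847$ ($q = 631 + 216 = 847$)
$\left(N + t\right) + q = \left(-1764 + 356\right) + 847 = -1408 + 847 = -561$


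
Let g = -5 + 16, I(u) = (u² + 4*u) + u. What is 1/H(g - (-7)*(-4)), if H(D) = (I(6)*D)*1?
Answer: -1/1122 ≈ -0.00089127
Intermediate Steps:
I(u) = u² + 5*u
g = 11
H(D) = 66*D (H(D) = ((6*(5 + 6))*D)*1 = ((6*11)*D)*1 = (66*D)*1 = 66*D)
1/H(g - (-7)*(-4)) = 1/(66*(11 - (-7)*(-4))) = 1/(66*(11 - 1*28)) = 1/(66*(11 - 28)) = 1/(66*(-17)) = 1/(-1122) = -1/1122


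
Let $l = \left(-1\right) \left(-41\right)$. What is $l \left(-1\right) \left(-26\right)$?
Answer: $1066$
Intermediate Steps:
$l = 41$
$l \left(-1\right) \left(-26\right) = 41 \left(-1\right) \left(-26\right) = \left(-41\right) \left(-26\right) = 1066$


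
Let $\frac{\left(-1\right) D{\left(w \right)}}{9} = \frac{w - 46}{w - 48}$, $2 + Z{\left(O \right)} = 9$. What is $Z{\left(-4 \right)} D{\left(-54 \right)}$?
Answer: $- \frac{1050}{17} \approx -61.765$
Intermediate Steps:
$Z{\left(O \right)} = 7$ ($Z{\left(O \right)} = -2 + 9 = 7$)
$D{\left(w \right)} = - \frac{9 \left(-46 + w\right)}{-48 + w}$ ($D{\left(w \right)} = - 9 \frac{w - 46}{w - 48} = - 9 \frac{-46 + w}{-48 + w} = - \frac{9 \left(-46 + w\right)}{-48 + w}$)
$Z{\left(-4 \right)} D{\left(-54 \right)} = 7 \frac{9 \left(46 - -54\right)}{-48 - 54} = 7 \frac{9 \left(46 + 54\right)}{-102} = 7 \cdot 9 \left(- \frac{1}{102}\right) 100 = 7 \left(- \frac{150}{17}\right) = - \frac{1050}{17}$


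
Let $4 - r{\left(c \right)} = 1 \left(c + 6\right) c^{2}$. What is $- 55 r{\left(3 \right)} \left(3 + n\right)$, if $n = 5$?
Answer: $33880$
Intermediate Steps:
$r{\left(c \right)} = 4 - c^{2} \left(6 + c\right)$ ($r{\left(c \right)} = 4 - 1 \left(c + 6\right) c^{2} = 4 - 1 \left(6 + c\right) c^{2} = 4 - \left(6 + c\right) c^{2} = 4 - c^{2} \left(6 + c\right)$)
$- 55 r{\left(3 \right)} \left(3 + n\right) = - 55 \left(4 - 3^{3} - 6 \cdot 3^{2}\right) \left(3 + 5\right) = - 55 \left(4 - 27 - 54\right) 8 = - 55 \left(\left(-77\right) 8\right) = \left(-55\right) \left(-616\right) = 33880$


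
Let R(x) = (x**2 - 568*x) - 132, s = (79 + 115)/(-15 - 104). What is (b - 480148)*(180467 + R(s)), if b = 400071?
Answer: -205547602850263/14161 ≈ -1.4515e+10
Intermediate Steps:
s = -194/119 (s = 194/(-119) = 194*(-1/119) = -194/119 ≈ -1.6303)
R(x) = -132 + x**2 - 568*x
(b - 480148)*(180467 + R(s)) = (400071 - 480148)*(180467 + (-132 + (-194/119)**2 - 568*(-194/119))) = -80077*(180467 + (-132 + 37636/14161 + 110192/119)) = -80077*(180467 + 11281232/14161) = -80077*2566874419/14161 = -205547602850263/14161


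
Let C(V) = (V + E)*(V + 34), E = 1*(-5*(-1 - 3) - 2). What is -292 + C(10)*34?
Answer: 41596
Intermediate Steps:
E = 18 (E = 1*(-5*(-4) - 2) = 1*(20 - 2) = 1*18 = 18)
C(V) = (18 + V)*(34 + V) (C(V) = (V + 18)*(V + 34) = (18 + V)*(34 + V))
-292 + C(10)*34 = -292 + (612 + 10² + 52*10)*34 = -292 + (612 + 100 + 520)*34 = -292 + 1232*34 = -292 + 41888 = 41596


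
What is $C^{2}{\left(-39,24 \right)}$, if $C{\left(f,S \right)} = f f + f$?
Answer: $2196324$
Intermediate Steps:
$C{\left(f,S \right)} = f + f^{2}$ ($C{\left(f,S \right)} = f^{2} + f = f + f^{2}$)
$C^{2}{\left(-39,24 \right)} = \left(- 39 \left(1 - 39\right)\right)^{2} = \left(\left(-39\right) \left(-38\right)\right)^{2} = 1482^{2} = 2196324$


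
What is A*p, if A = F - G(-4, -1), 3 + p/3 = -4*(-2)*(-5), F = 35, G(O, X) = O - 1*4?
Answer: -5547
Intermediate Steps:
G(O, X) = -4 + O (G(O, X) = O - 4 = -4 + O)
p = -129 (p = -9 + 3*(-4*(-2)*(-5)) = -9 + 3*(8*(-5)) = -9 + 3*(-40) = -9 - 120 = -129)
A = 43 (A = 35 - (-4 - 4) = 35 - 1*(-8) = 35 + 8 = 43)
A*p = 43*(-129) = -5547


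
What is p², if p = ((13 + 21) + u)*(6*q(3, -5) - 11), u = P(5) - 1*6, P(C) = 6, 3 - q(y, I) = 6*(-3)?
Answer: 15288100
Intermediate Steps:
q(y, I) = 21 (q(y, I) = 3 - 6*(-3) = 3 - 1*(-18) = 3 + 18 = 21)
u = 0 (u = 6 - 1*6 = 6 - 6 = 0)
p = 3910 (p = ((13 + 21) + 0)*(6*21 - 11) = (34 + 0)*(126 - 11) = 34*115 = 3910)
p² = 3910² = 15288100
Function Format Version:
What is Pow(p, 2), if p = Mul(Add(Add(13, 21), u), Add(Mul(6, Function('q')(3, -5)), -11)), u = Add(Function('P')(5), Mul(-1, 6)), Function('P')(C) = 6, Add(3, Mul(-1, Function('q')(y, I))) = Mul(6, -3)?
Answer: 15288100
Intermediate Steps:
Function('q')(y, I) = 21 (Function('q')(y, I) = Add(3, Mul(-1, Mul(6, -3))) = Add(3, Mul(-1, -18)) = Add(3, 18) = 21)
u = 0 (u = Add(6, Mul(-1, 6)) = Add(6, -6) = 0)
p = 3910 (p = Mul(Add(Add(13, 21), 0), Add(Mul(6, 21), -11)) = Mul(Add(34, 0), Add(126, -11)) = Mul(34, 115) = 3910)
Pow(p, 2) = Pow(3910, 2) = 15288100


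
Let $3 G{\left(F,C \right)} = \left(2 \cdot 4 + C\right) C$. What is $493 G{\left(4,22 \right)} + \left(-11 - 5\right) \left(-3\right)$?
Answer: $108508$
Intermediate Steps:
$G{\left(F,C \right)} = \frac{C \left(8 + C\right)}{3}$ ($G{\left(F,C \right)} = \frac{\left(2 \cdot 4 + C\right) C}{3} = \frac{\left(8 + C\right) C}{3} = \frac{C \left(8 + C\right)}{3}$)
$493 G{\left(4,22 \right)} + \left(-11 - 5\right) \left(-3\right) = 493 \cdot \frac{1}{3} \cdot 22 \left(8 + 22\right) + \left(-11 - 5\right) \left(-3\right) = 493 \cdot \frac{1}{3} \cdot 22 \cdot 30 - -48 = 493 \cdot 220 + 48 = 108460 + 48 = 108508$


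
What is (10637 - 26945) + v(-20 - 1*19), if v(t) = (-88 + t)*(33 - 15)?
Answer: -18594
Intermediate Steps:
v(t) = -1584 + 18*t (v(t) = (-88 + t)*18 = -1584 + 18*t)
(10637 - 26945) + v(-20 - 1*19) = (10637 - 26945) + (-1584 + 18*(-20 - 1*19)) = -16308 + (-1584 + 18*(-20 - 19)) = -16308 + (-1584 + 18*(-39)) = -16308 + (-1584 - 702) = -16308 - 2286 = -18594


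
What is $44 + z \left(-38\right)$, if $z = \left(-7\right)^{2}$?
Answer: $-1818$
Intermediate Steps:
$z = 49$
$44 + z \left(-38\right) = 44 + 49 \left(-38\right) = 44 - 1862 = -1818$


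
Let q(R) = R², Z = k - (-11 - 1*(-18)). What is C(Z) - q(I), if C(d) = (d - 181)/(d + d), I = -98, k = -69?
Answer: -1459551/152 ≈ -9602.3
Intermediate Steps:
Z = -76 (Z = -69 - (-11 - 1*(-18)) = -69 - (-11 + 18) = -69 - 1*7 = -69 - 7 = -76)
C(d) = (-181 + d)/(2*d) (C(d) = (-181 + d)/((2*d)) = (-181 + d)*(1/(2*d)) = (-181 + d)/(2*d))
C(Z) - q(I) = (½)*(-181 - 76)/(-76) - 1*(-98)² = (½)*(-1/76)*(-257) - 1*9604 = 257/152 - 9604 = -1459551/152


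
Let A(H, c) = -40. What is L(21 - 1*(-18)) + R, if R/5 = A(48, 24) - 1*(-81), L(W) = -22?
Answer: 183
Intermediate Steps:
R = 205 (R = 5*(-40 - 1*(-81)) = 5*(-40 + 81) = 5*41 = 205)
L(21 - 1*(-18)) + R = -22 + 205 = 183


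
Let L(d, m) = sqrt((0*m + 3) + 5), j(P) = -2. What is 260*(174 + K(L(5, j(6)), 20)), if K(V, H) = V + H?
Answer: 50440 + 520*sqrt(2) ≈ 51175.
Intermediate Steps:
L(d, m) = 2*sqrt(2) (L(d, m) = sqrt((0 + 3) + 5) = sqrt(3 + 5) = sqrt(8) = 2*sqrt(2))
K(V, H) = H + V
260*(174 + K(L(5, j(6)), 20)) = 260*(174 + (20 + 2*sqrt(2))) = 260*(194 + 2*sqrt(2)) = 50440 + 520*sqrt(2)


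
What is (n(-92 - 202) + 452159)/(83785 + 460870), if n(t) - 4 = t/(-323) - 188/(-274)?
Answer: 20008735553/24101528405 ≈ 0.83018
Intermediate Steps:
n(t) = 642/137 - t/323 (n(t) = 4 + (t/(-323) - 188/(-274)) = 4 + (t*(-1/323) - 188*(-1/274)) = 4 + (-t/323 + 94/137) = 4 + (94/137 - t/323) = 642/137 - t/323)
(n(-92 - 202) + 452159)/(83785 + 460870) = ((642/137 - (-92 - 202)/323) + 452159)/(83785 + 460870) = ((642/137 - 1/323*(-294)) + 452159)/544655 = ((642/137 + 294/323) + 452159)*(1/544655) = (247644/44251 + 452159)*(1/544655) = (20008735553/44251)*(1/544655) = 20008735553/24101528405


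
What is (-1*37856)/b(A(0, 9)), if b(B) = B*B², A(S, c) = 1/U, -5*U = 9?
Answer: 27597024/125 ≈ 2.2078e+5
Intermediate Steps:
U = -9/5 (U = -⅕*9 = -9/5 ≈ -1.8000)
A(S, c) = -5/9 (A(S, c) = 1/(-9/5) = -5/9)
b(B) = B³
(-1*37856)/b(A(0, 9)) = (-1*37856)/((-5/9)³) = -37856/(-125/729) = -37856*(-729/125) = 27597024/125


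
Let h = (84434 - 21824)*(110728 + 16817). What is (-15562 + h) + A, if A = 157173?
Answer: 7985734061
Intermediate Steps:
h = 7985592450 (h = 62610*127545 = 7985592450)
(-15562 + h) + A = (-15562 + 7985592450) + 157173 = 7985576888 + 157173 = 7985734061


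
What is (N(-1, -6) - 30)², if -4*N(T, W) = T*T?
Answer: 14641/16 ≈ 915.06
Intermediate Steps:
N(T, W) = -T²/4 (N(T, W) = -T*T/4 = -T²/4)
(N(-1, -6) - 30)² = (-¼*(-1)² - 30)² = (-¼*1 - 30)² = (-¼ - 30)² = (-121/4)² = 14641/16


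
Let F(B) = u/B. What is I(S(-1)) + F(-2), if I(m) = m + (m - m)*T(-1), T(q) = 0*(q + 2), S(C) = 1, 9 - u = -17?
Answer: -12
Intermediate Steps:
u = 26 (u = 9 - 1*(-17) = 9 + 17 = 26)
T(q) = 0 (T(q) = 0*(2 + q) = 0)
F(B) = 26/B
I(m) = m (I(m) = m + (m - m)*0 = m + 0*0 = m + 0 = m)
I(S(-1)) + F(-2) = 1 + 26/(-2) = 1 + 26*(-1/2) = 1 - 13 = -12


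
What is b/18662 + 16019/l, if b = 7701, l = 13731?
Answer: 404689009/256247922 ≈ 1.5793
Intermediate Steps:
b/18662 + 16019/l = 7701/18662 + 16019/13731 = 404689009/256247922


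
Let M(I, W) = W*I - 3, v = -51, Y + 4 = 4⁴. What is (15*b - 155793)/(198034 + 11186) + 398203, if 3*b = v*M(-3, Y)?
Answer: 631152041/1585 ≈ 3.9820e+5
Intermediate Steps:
Y = 252 (Y = -4 + 4⁴ = -4 + 256 = 252)
M(I, W) = -3 + I*W (M(I, W) = I*W - 3 = -3 + I*W)
b = 12903 (b = (-51*(-3 - 3*252))/3 = (-51*(-3 - 756))/3 = (-51*(-759))/3 = (⅓)*38709 = 12903)
(15*b - 155793)/(198034 + 11186) + 398203 = (15*12903 - 155793)/(198034 + 11186) + 398203 = (193545 - 155793)/209220 + 398203 = 37752*(1/209220) + 398203 = 286/1585 + 398203 = 631152041/1585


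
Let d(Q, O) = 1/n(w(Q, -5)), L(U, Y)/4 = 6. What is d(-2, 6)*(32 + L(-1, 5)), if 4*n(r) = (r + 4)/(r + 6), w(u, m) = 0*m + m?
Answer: -224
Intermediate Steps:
L(U, Y) = 24 (L(U, Y) = 4*6 = 24)
w(u, m) = m (w(u, m) = 0 + m = m)
n(r) = (4 + r)/(4*(6 + r)) (n(r) = ((r + 4)/(r + 6))/4 = ((4 + r)/(6 + r))/4 = (4 + r)/(4*(6 + r)))
d(Q, O) = -4 (d(Q, O) = 1/((4 - 5)/(4*(6 - 5))) = 1/((¼)*(-1)/1) = 1/((¼)*1*(-1)) = 1/(-¼) = -4)
d(-2, 6)*(32 + L(-1, 5)) = -4*(32 + 24) = -4*56 = -224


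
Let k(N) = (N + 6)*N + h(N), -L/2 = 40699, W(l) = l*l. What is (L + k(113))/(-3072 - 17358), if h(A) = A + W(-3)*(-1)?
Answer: 67847/20430 ≈ 3.3209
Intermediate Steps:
W(l) = l**2
L = -81398 (L = -2*40699 = -81398)
h(A) = -9 + A (h(A) = A + (-3)**2*(-1) = A + 9*(-1) = A - 9 = -9 + A)
k(N) = -9 + N + N*(6 + N) (k(N) = (N + 6)*N + (-9 + N) = (6 + N)*N + (-9 + N) = N*(6 + N) + (-9 + N) = -9 + N + N*(6 + N))
(L + k(113))/(-3072 - 17358) = (-81398 + (-9 + 113**2 + 7*113))/(-3072 - 17358) = (-81398 + (-9 + 12769 + 791))/(-20430) = (-81398 + 13551)*(-1/20430) = -67847*(-1/20430) = 67847/20430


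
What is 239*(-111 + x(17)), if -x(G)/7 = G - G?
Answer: -26529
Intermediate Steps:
x(G) = 0 (x(G) = -7*(G - G) = -7*0 = 0)
239*(-111 + x(17)) = 239*(-111 + 0) = 239*(-111) = -26529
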